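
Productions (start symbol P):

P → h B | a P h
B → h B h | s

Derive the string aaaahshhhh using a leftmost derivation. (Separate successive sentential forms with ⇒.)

P ⇒ aPh ⇒ aaPhh ⇒ aaaPhhh ⇒ aaaaPhhhh ⇒ aaaahBhhhh ⇒ aaaahshhhh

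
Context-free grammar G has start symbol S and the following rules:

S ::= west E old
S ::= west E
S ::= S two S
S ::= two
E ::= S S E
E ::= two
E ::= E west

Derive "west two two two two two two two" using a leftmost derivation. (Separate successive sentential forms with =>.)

S => S two S   [S ::= S two S]
S two S => west E two S   [S ::= west E]
west E two S => west S S E two S   [E ::= S S E]
west S S E two S => west S two S S E two S   [S ::= S two S]
west S two S S E two S => west two two S S E two S   [S ::= two]
west two two S S E two S => west two two two S E two S   [S ::= two]
west two two two S E two S => west two two two two E two S   [S ::= two]
west two two two two E two S => west two two two two two two S   [E ::= two]
west two two two two two two S => west two two two two two two two   [S ::= two]

S => S two S => west E two S => west S S E two S => west S two S S E two S => west two two S S E two S => west two two two S E two S => west two two two two E two S => west two two two two two two S => west two two two two two two two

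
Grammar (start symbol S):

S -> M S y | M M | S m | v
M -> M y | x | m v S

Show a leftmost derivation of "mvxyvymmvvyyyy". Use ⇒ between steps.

S ⇒ MM   [S -> M M]
MM ⇒ mvSM   [M -> m v S]
mvSM ⇒ mvSmM   [S -> S m]
mvSmM ⇒ mvMSymM   [S -> M S y]
mvMSymM ⇒ mvMySymM   [M -> M y]
mvMySymM ⇒ mvxySymM   [M -> x]
mvxySymM ⇒ mvxyvymM   [S -> v]
mvxyvymM ⇒ mvxyvymMy   [M -> M y]
mvxyvymMy ⇒ mvxyvymMyy   [M -> M y]
mvxyvymMyy ⇒ mvxyvymMyyy   [M -> M y]
mvxyvymMyyy ⇒ mvxyvymMyyyy   [M -> M y]
mvxyvymMyyyy ⇒ mvxyvymmvSyyyy   [M -> m v S]
mvxyvymmvSyyyy ⇒ mvxyvymmvvyyyy   [S -> v]

S⇒MM⇒mvSM⇒mvSmM⇒mvMSymM⇒mvMySymM⇒mvxySymM⇒mvxyvymM⇒mvxyvymMy⇒mvxyvymMyy⇒mvxyvymMyyy⇒mvxyvymMyyyy⇒mvxyvymmvSyyyy⇒mvxyvymmvvyyyy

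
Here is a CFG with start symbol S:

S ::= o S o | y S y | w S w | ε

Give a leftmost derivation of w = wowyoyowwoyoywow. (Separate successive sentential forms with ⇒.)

S ⇒ wSw   [S ::= w S w]
wSw ⇒ woSow   [S ::= o S o]
woSow ⇒ wowSwow   [S ::= w S w]
wowSwow ⇒ wowySywow   [S ::= y S y]
wowySywow ⇒ wowyoSoywow   [S ::= o S o]
wowyoSoywow ⇒ wowyoySyoywow   [S ::= y S y]
wowyoySyoywow ⇒ wowyoyoSoyoywow   [S ::= o S o]
wowyoyoSoyoywow ⇒ wowyoyowSwoyoywow   [S ::= w S w]
wowyoyowSwoyoywow ⇒ wowyoyowwoyoywow   [S ::= ε]

S ⇒ wSw ⇒ woSow ⇒ wowSwow ⇒ wowySywow ⇒ wowyoSoywow ⇒ wowyoySyoywow ⇒ wowyoyoSoyoywow ⇒ wowyoyowSwoyoywow ⇒ wowyoyowwoyoywow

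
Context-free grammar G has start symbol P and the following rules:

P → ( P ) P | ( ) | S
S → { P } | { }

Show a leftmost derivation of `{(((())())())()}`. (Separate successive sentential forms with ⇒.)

P ⇒ S ⇒ {P} ⇒ {(P)P} ⇒ {((P)P)P} ⇒ {(((P)P)P)P} ⇒ {(((())P)P)P} ⇒ {(((())())P)P} ⇒ {(((())())())P} ⇒ {(((())())())()}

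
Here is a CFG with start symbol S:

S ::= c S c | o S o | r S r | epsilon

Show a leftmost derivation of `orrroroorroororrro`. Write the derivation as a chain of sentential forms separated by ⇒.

S ⇒ oSo ⇒ orSro ⇒ orrSrro ⇒ orrrSrrro ⇒ orrroSorrro ⇒ orrrorSrorrro ⇒ orrroroSororrro ⇒ orrrorooSoororrro ⇒ orrroroorSroororrro ⇒ orrroroorroororrro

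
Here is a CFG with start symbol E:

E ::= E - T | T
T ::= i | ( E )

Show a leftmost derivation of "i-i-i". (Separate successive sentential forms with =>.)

E => E-T => E-T-T => T-T-T => i-T-T => i-i-T => i-i-i

E => E-T   [E ::= E - T]
E-T => E-T-T   [E ::= E - T]
E-T-T => T-T-T   [E ::= T]
T-T-T => i-T-T   [T ::= i]
i-T-T => i-i-T   [T ::= i]
i-i-T => i-i-i   [T ::= i]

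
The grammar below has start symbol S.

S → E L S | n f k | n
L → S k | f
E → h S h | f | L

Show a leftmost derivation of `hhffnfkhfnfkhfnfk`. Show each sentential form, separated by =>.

S => ELS   [S → E L S]
ELS => hShLS   [E → h S h]
hShLS => hELShLS   [S → E L S]
hELShLS => hhShLShLS   [E → h S h]
hhShLShLS => hhELShLShLS   [S → E L S]
hhELShLShLS => hhfLShLShLS   [E → f]
hhfLShLShLS => hhffShLShLS   [L → f]
hhffShLShLS => hhffnfkhLShLS   [S → n f k]
hhffnfkhLShLS => hhffnfkhfShLS   [L → f]
hhffnfkhfShLS => hhffnfkhfnfkhLS   [S → n f k]
hhffnfkhfnfkhLS => hhffnfkhfnfkhfS   [L → f]
hhffnfkhfnfkhfS => hhffnfkhfnfkhfnfk   [S → n f k]

S=>ELS=>hShLS=>hELShLS=>hhShLShLS=>hhELShLShLS=>hhfLShLShLS=>hhffShLShLS=>hhffnfkhLShLS=>hhffnfkhfShLS=>hhffnfkhfnfkhLS=>hhffnfkhfnfkhfS=>hhffnfkhfnfkhfnfk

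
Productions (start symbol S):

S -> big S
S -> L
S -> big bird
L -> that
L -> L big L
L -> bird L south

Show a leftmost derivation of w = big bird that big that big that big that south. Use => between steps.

S => big S => big L => big bird L south => big bird L big L south => big bird L big L big L south => big bird that big L big L south => big bird that big L big L big L south => big bird that big that big L big L south => big bird that big that big that big L south => big bird that big that big that big that south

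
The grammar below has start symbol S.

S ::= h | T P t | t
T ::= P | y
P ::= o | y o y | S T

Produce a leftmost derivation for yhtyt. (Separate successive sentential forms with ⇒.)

S ⇒ TPt   [S ::= T P t]
TPt ⇒ yPt   [T ::= y]
yPt ⇒ ySTt   [P ::= S T]
ySTt ⇒ yhTt   [S ::= h]
yhTt ⇒ yhPt   [T ::= P]
yhPt ⇒ yhSTt   [P ::= S T]
yhSTt ⇒ yhtTt   [S ::= t]
yhtTt ⇒ yhtyt   [T ::= y]

S ⇒ TPt ⇒ yPt ⇒ ySTt ⇒ yhTt ⇒ yhPt ⇒ yhSTt ⇒ yhtTt ⇒ yhtyt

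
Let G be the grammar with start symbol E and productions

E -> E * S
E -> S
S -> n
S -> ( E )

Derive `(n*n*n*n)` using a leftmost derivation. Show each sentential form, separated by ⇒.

E ⇒ S ⇒ (E) ⇒ (E*S) ⇒ (E*S*S) ⇒ (E*S*S*S) ⇒ (S*S*S*S) ⇒ (n*S*S*S) ⇒ (n*n*S*S) ⇒ (n*n*n*S) ⇒ (n*n*n*n)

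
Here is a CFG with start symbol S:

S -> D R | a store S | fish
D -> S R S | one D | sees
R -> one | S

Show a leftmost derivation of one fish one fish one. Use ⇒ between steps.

S ⇒ D R ⇒ one D R ⇒ one S R S R ⇒ one fish R S R ⇒ one fish one S R ⇒ one fish one fish R ⇒ one fish one fish one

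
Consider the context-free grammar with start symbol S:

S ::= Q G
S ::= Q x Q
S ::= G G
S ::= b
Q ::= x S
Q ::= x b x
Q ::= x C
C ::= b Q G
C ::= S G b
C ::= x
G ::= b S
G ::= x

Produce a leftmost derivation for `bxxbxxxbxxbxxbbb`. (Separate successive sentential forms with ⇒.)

S ⇒ GG ⇒ bSG ⇒ bQxQG ⇒ bxCxQG ⇒ bxSGbxQG ⇒ bxQxQGbxQG ⇒ bxxbxxQGbxQG ⇒ bxxbxxxbxGbxQG ⇒ bxxbxxxbxxbxQG ⇒ bxxbxxxbxxbxxSG ⇒ bxxbxxxbxxbxxbG ⇒ bxxbxxxbxxbxxbbS ⇒ bxxbxxxbxxbxxbbb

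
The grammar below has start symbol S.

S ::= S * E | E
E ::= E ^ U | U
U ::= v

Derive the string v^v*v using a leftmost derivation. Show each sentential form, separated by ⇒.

S ⇒ S*E ⇒ E*E ⇒ E^U*E ⇒ U^U*E ⇒ v^U*E ⇒ v^v*E ⇒ v^v*U ⇒ v^v*v

S ⇒ S*E   [S ::= S * E]
S*E ⇒ E*E   [S ::= E]
E*E ⇒ E^U*E   [E ::= E ^ U]
E^U*E ⇒ U^U*E   [E ::= U]
U^U*E ⇒ v^U*E   [U ::= v]
v^U*E ⇒ v^v*E   [U ::= v]
v^v*E ⇒ v^v*U   [E ::= U]
v^v*U ⇒ v^v*v   [U ::= v]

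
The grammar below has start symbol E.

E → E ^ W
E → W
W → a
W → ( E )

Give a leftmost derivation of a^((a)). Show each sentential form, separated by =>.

E=>E^W=>W^W=>a^W=>a^(E)=>a^(W)=>a^((E))=>a^((W))=>a^((a))

E => E^W   [E → E ^ W]
E^W => W^W   [E → W]
W^W => a^W   [W → a]
a^W => a^(E)   [W → ( E )]
a^(E) => a^(W)   [E → W]
a^(W) => a^((E))   [W → ( E )]
a^((E)) => a^((W))   [E → W]
a^((W)) => a^((a))   [W → a]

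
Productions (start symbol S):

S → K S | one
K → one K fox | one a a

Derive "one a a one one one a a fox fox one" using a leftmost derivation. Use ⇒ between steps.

S ⇒ K S ⇒ one a a S ⇒ one a a K S ⇒ one a a one K fox S ⇒ one a a one one K fox fox S ⇒ one a a one one one a a fox fox S ⇒ one a a one one one a a fox fox one

S ⇒ K S   [S → K S]
K S ⇒ one a a S   [K → one a a]
one a a S ⇒ one a a K S   [S → K S]
one a a K S ⇒ one a a one K fox S   [K → one K fox]
one a a one K fox S ⇒ one a a one one K fox fox S   [K → one K fox]
one a a one one K fox fox S ⇒ one a a one one one a a fox fox S   [K → one a a]
one a a one one one a a fox fox S ⇒ one a a one one one a a fox fox one   [S → one]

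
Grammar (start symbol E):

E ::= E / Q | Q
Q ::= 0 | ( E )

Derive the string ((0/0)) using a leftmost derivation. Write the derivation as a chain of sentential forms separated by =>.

E=>Q=>(E)=>(Q)=>((E))=>((E/Q))=>((Q/Q))=>((0/Q))=>((0/0))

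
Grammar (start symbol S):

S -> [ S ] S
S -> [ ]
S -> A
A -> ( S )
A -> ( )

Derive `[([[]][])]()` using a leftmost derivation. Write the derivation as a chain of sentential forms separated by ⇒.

S ⇒ [S]S ⇒ [A]S ⇒ [(S)]S ⇒ [([S]S)]S ⇒ [([[]]S)]S ⇒ [([[]][])]S ⇒ [([[]][])]A ⇒ [([[]][])]()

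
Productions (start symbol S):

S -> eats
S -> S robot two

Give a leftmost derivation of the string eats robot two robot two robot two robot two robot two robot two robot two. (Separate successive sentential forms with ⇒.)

S ⇒ S robot two ⇒ S robot two robot two ⇒ S robot two robot two robot two ⇒ S robot two robot two robot two robot two ⇒ S robot two robot two robot two robot two robot two ⇒ S robot two robot two robot two robot two robot two robot two ⇒ S robot two robot two robot two robot two robot two robot two robot two ⇒ eats robot two robot two robot two robot two robot two robot two robot two

S ⇒ S robot two   [S -> S robot two]
S robot two ⇒ S robot two robot two   [S -> S robot two]
S robot two robot two ⇒ S robot two robot two robot two   [S -> S robot two]
S robot two robot two robot two ⇒ S robot two robot two robot two robot two   [S -> S robot two]
S robot two robot two robot two robot two ⇒ S robot two robot two robot two robot two robot two   [S -> S robot two]
S robot two robot two robot two robot two robot two ⇒ S robot two robot two robot two robot two robot two robot two   [S -> S robot two]
S robot two robot two robot two robot two robot two robot two ⇒ S robot two robot two robot two robot two robot two robot two robot two   [S -> S robot two]
S robot two robot two robot two robot two robot two robot two robot two ⇒ eats robot two robot two robot two robot two robot two robot two robot two   [S -> eats]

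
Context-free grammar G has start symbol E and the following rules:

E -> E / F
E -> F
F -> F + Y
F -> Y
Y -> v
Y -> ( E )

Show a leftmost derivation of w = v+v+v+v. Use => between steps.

E=>F=>F+Y=>F+Y+Y=>F+Y+Y+Y=>Y+Y+Y+Y=>v+Y+Y+Y=>v+v+Y+Y=>v+v+v+Y=>v+v+v+v

E => F   [E -> F]
F => F+Y   [F -> F + Y]
F+Y => F+Y+Y   [F -> F + Y]
F+Y+Y => F+Y+Y+Y   [F -> F + Y]
F+Y+Y+Y => Y+Y+Y+Y   [F -> Y]
Y+Y+Y+Y => v+Y+Y+Y   [Y -> v]
v+Y+Y+Y => v+v+Y+Y   [Y -> v]
v+v+Y+Y => v+v+v+Y   [Y -> v]
v+v+v+Y => v+v+v+v   [Y -> v]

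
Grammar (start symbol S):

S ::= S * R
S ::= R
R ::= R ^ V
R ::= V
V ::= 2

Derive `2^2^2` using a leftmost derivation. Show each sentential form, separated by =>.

S=>R=>R^V=>R^V^V=>V^V^V=>2^V^V=>2^2^V=>2^2^2

S => R   [S ::= R]
R => R^V   [R ::= R ^ V]
R^V => R^V^V   [R ::= R ^ V]
R^V^V => V^V^V   [R ::= V]
V^V^V => 2^V^V   [V ::= 2]
2^V^V => 2^2^V   [V ::= 2]
2^2^V => 2^2^2   [V ::= 2]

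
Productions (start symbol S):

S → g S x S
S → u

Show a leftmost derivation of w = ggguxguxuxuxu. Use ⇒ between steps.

S ⇒ gSxS ⇒ ggSxSxS ⇒ gggSxSxSxS ⇒ ggguxSxSxS ⇒ ggguxgSxSxSxS ⇒ ggguxguxSxSxS ⇒ ggguxguxuxSxS ⇒ ggguxguxuxuxS ⇒ ggguxguxuxuxu

S ⇒ gSxS   [S → g S x S]
gSxS ⇒ ggSxSxS   [S → g S x S]
ggSxSxS ⇒ gggSxSxSxS   [S → g S x S]
gggSxSxSxS ⇒ ggguxSxSxS   [S → u]
ggguxSxSxS ⇒ ggguxgSxSxSxS   [S → g S x S]
ggguxgSxSxSxS ⇒ ggguxguxSxSxS   [S → u]
ggguxguxSxSxS ⇒ ggguxguxuxSxS   [S → u]
ggguxguxuxSxS ⇒ ggguxguxuxuxS   [S → u]
ggguxguxuxuxS ⇒ ggguxguxuxuxu   [S → u]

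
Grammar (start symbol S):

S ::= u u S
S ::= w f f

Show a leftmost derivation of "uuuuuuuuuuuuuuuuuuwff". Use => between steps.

S => uuS => uuuuS => uuuuuuS => uuuuuuuuS => uuuuuuuuuuS => uuuuuuuuuuuuS => uuuuuuuuuuuuuuS => uuuuuuuuuuuuuuuuS => uuuuuuuuuuuuuuuuuuS => uuuuuuuuuuuuuuuuuuwff

S => uuS   [S ::= u u S]
uuS => uuuuS   [S ::= u u S]
uuuuS => uuuuuuS   [S ::= u u S]
uuuuuuS => uuuuuuuuS   [S ::= u u S]
uuuuuuuuS => uuuuuuuuuuS   [S ::= u u S]
uuuuuuuuuuS => uuuuuuuuuuuuS   [S ::= u u S]
uuuuuuuuuuuuS => uuuuuuuuuuuuuuS   [S ::= u u S]
uuuuuuuuuuuuuuS => uuuuuuuuuuuuuuuuS   [S ::= u u S]
uuuuuuuuuuuuuuuuS => uuuuuuuuuuuuuuuuuuS   [S ::= u u S]
uuuuuuuuuuuuuuuuuuS => uuuuuuuuuuuuuuuuuuwff   [S ::= w f f]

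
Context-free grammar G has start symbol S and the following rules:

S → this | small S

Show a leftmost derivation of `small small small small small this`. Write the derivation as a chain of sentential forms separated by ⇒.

S ⇒ small S ⇒ small small S ⇒ small small small S ⇒ small small small small S ⇒ small small small small small S ⇒ small small small small small this

S ⇒ small S   [S → small S]
small S ⇒ small small S   [S → small S]
small small S ⇒ small small small S   [S → small S]
small small small S ⇒ small small small small S   [S → small S]
small small small small S ⇒ small small small small small S   [S → small S]
small small small small small S ⇒ small small small small small this   [S → this]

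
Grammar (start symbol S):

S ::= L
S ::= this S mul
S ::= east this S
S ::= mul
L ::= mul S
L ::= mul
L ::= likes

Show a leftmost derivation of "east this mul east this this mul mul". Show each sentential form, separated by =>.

S => east this S => east this L => east this mul S => east this mul east this S => east this mul east this this S mul => east this mul east this this mul mul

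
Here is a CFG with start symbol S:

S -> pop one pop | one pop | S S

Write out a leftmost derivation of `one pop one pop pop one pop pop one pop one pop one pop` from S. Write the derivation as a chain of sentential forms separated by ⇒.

S ⇒ S S   [S -> S S]
S S ⇒ one pop S   [S -> one pop]
one pop S ⇒ one pop S S   [S -> S S]
one pop S S ⇒ one pop S S S   [S -> S S]
one pop S S S ⇒ one pop one pop S S   [S -> one pop]
one pop one pop S S ⇒ one pop one pop S S S   [S -> S S]
one pop one pop S S S ⇒ one pop one pop S S S S   [S -> S S]
one pop one pop S S S S ⇒ one pop one pop pop one pop S S S   [S -> pop one pop]
one pop one pop pop one pop S S S ⇒ one pop one pop pop one pop pop one pop S S   [S -> pop one pop]
one pop one pop pop one pop pop one pop S S ⇒ one pop one pop pop one pop pop one pop one pop S   [S -> one pop]
one pop one pop pop one pop pop one pop one pop S ⇒ one pop one pop pop one pop pop one pop one pop one pop   [S -> one pop]

S ⇒ S S ⇒ one pop S ⇒ one pop S S ⇒ one pop S S S ⇒ one pop one pop S S ⇒ one pop one pop S S S ⇒ one pop one pop S S S S ⇒ one pop one pop pop one pop S S S ⇒ one pop one pop pop one pop pop one pop S S ⇒ one pop one pop pop one pop pop one pop one pop S ⇒ one pop one pop pop one pop pop one pop one pop one pop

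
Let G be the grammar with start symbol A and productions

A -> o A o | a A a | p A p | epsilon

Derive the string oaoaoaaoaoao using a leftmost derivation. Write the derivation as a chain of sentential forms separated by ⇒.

A ⇒ oAo ⇒ oaAao ⇒ oaoAoao ⇒ oaoaAaoao ⇒ oaoaoAoaoao ⇒ oaoaoaAaoaoao ⇒ oaoaoaaoaoao

A ⇒ oAo   [A -> o A o]
oAo ⇒ oaAao   [A -> a A a]
oaAao ⇒ oaoAoao   [A -> o A o]
oaoAoao ⇒ oaoaAaoao   [A -> a A a]
oaoaAaoao ⇒ oaoaoAoaoao   [A -> o A o]
oaoaoAoaoao ⇒ oaoaoaAaoaoao   [A -> a A a]
oaoaoaAaoaoao ⇒ oaoaoaaoaoao   [A -> epsilon]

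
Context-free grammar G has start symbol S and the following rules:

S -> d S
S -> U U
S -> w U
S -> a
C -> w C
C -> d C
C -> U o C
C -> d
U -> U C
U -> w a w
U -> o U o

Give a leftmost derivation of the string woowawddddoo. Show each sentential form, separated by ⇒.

S ⇒ wU ⇒ woUo ⇒ wooUoo ⇒ wooUCoo ⇒ wooUCCoo ⇒ wooUCCCoo ⇒ wooUCCCCoo ⇒ woowawCCCCoo ⇒ woowawdCCCoo ⇒ woowawddCCoo ⇒ woowawdddCoo ⇒ woowawddddoo

S ⇒ wU   [S -> w U]
wU ⇒ woUo   [U -> o U o]
woUo ⇒ wooUoo   [U -> o U o]
wooUoo ⇒ wooUCoo   [U -> U C]
wooUCoo ⇒ wooUCCoo   [U -> U C]
wooUCCoo ⇒ wooUCCCoo   [U -> U C]
wooUCCCoo ⇒ wooUCCCCoo   [U -> U C]
wooUCCCCoo ⇒ woowawCCCCoo   [U -> w a w]
woowawCCCCoo ⇒ woowawdCCCoo   [C -> d]
woowawdCCCoo ⇒ woowawddCCoo   [C -> d]
woowawddCCoo ⇒ woowawdddCoo   [C -> d]
woowawdddCoo ⇒ woowawddddoo   [C -> d]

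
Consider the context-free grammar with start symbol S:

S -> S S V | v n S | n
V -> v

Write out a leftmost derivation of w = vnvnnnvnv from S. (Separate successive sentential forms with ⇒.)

S⇒vnS⇒vnSSV⇒vnvnSSV⇒vnvnSSVSV⇒vnvnnSVSV⇒vnvnnnVSV⇒vnvnnnvSV⇒vnvnnnvnV⇒vnvnnnvnv

S ⇒ vnS   [S -> v n S]
vnS ⇒ vnSSV   [S -> S S V]
vnSSV ⇒ vnvnSSV   [S -> v n S]
vnvnSSV ⇒ vnvnSSVSV   [S -> S S V]
vnvnSSVSV ⇒ vnvnnSVSV   [S -> n]
vnvnnSVSV ⇒ vnvnnnVSV   [S -> n]
vnvnnnVSV ⇒ vnvnnnvSV   [V -> v]
vnvnnnvSV ⇒ vnvnnnvnV   [S -> n]
vnvnnnvnV ⇒ vnvnnnvnv   [V -> v]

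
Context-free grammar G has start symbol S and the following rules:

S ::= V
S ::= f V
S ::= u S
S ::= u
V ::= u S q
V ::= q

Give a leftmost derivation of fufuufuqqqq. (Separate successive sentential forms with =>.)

S => fV => fuSq => fufVq => fufuSqq => fufuuSqq => fufuufVqq => fufuufuSqqq => fufuufuVqqq => fufuufuqqqq

S => fV   [S ::= f V]
fV => fuSq   [V ::= u S q]
fuSq => fufVq   [S ::= f V]
fufVq => fufuSqq   [V ::= u S q]
fufuSqq => fufuuSqq   [S ::= u S]
fufuuSqq => fufuufVqq   [S ::= f V]
fufuufVqq => fufuufuSqqq   [V ::= u S q]
fufuufuSqqq => fufuufuVqqq   [S ::= V]
fufuufuVqqq => fufuufuqqqq   [V ::= q]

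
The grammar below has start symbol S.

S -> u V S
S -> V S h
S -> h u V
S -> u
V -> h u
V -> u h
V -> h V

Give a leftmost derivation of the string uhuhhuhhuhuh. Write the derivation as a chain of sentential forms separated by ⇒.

S⇒VSh⇒uhSh⇒uhuVSh⇒uhuhVSh⇒uhuhhVSh⇒uhuhhuhSh⇒uhuhhuhhuVh⇒uhuhhuhhuhuh

S ⇒ VSh   [S -> V S h]
VSh ⇒ uhSh   [V -> u h]
uhSh ⇒ uhuVSh   [S -> u V S]
uhuVSh ⇒ uhuhVSh   [V -> h V]
uhuhVSh ⇒ uhuhhVSh   [V -> h V]
uhuhhVSh ⇒ uhuhhuhSh   [V -> u h]
uhuhhuhSh ⇒ uhuhhuhhuVh   [S -> h u V]
uhuhhuhhuVh ⇒ uhuhhuhhuhuh   [V -> h u]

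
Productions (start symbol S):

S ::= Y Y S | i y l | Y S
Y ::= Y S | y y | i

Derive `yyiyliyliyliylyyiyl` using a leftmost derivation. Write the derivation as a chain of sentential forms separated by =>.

S => YYS   [S ::= Y Y S]
YYS => YSYS   [Y ::= Y S]
YSYS => YSSYS   [Y ::= Y S]
YSSYS => YSSSYS   [Y ::= Y S]
YSSSYS => YSSSSYS   [Y ::= Y S]
YSSSSYS => yySSSSYS   [Y ::= y y]
yySSSSYS => yyiylSSSYS   [S ::= i y l]
yyiylSSSYS => yyiyliylSSYS   [S ::= i y l]
yyiyliylSSYS => yyiyliyliylSYS   [S ::= i y l]
yyiyliyliylSYS => yyiyliyliyliylYS   [S ::= i y l]
yyiyliyliyliylYS => yyiyliyliyliylyyS   [Y ::= y y]
yyiyliyliyliylyyS => yyiyliyliyliylyyiyl   [S ::= i y l]

S=>YYS=>YSYS=>YSSYS=>YSSSYS=>YSSSSYS=>yySSSSYS=>yyiylSSSYS=>yyiyliylSSYS=>yyiyliyliylSYS=>yyiyliyliyliylYS=>yyiyliyliyliylyyS=>yyiyliyliyliylyyiyl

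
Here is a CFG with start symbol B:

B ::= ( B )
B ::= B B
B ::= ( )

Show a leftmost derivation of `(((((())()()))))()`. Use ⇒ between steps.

B ⇒ BB ⇒ (B)B ⇒ ((B))B ⇒ (((B)))B ⇒ ((((B))))B ⇒ ((((BB))))B ⇒ (((((B)B))))B ⇒ (((((())B))))B ⇒ (((((())BB))))B ⇒ (((((())()B))))B ⇒ (((((())()()))))B ⇒ (((((())()()))))()

B ⇒ BB   [B ::= B B]
BB ⇒ (B)B   [B ::= ( B )]
(B)B ⇒ ((B))B   [B ::= ( B )]
((B))B ⇒ (((B)))B   [B ::= ( B )]
(((B)))B ⇒ ((((B))))B   [B ::= ( B )]
((((B))))B ⇒ ((((BB))))B   [B ::= B B]
((((BB))))B ⇒ (((((B)B))))B   [B ::= ( B )]
(((((B)B))))B ⇒ (((((())B))))B   [B ::= ( )]
(((((())B))))B ⇒ (((((())BB))))B   [B ::= B B]
(((((())BB))))B ⇒ (((((())()B))))B   [B ::= ( )]
(((((())()B))))B ⇒ (((((())()()))))B   [B ::= ( )]
(((((())()()))))B ⇒ (((((())()()))))()   [B ::= ( )]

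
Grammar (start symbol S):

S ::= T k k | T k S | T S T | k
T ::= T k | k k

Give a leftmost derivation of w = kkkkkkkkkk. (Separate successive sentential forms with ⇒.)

S ⇒ TST   [S ::= T S T]
TST ⇒ TkST   [T ::= T k]
TkST ⇒ TkkST   [T ::= T k]
TkkST ⇒ TkkkST   [T ::= T k]
TkkkST ⇒ TkkkkST   [T ::= T k]
TkkkkST ⇒ TkkkkkST   [T ::= T k]
TkkkkkST ⇒ kkkkkkkST   [T ::= k k]
kkkkkkkST ⇒ kkkkkkkkT   [S ::= k]
kkkkkkkkT ⇒ kkkkkkkkkk   [T ::= k k]

S ⇒ TST ⇒ TkST ⇒ TkkST ⇒ TkkkST ⇒ TkkkkST ⇒ TkkkkkST ⇒ kkkkkkkST ⇒ kkkkkkkkT ⇒ kkkkkkkkkk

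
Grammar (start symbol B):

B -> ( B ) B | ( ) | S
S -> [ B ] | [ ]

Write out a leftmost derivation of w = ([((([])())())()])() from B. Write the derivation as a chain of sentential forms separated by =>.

B => (B)B => (S)B => ([B])B => ([(B)B])B => ([((B)B)B])B => ([(((B)B)B)B])B => ([(((S)B)B)B])B => ([((([])B)B)B])B => ([((([])())B)B])B => ([((([])())())B])B => ([((([])())())()])B => ([((([])())())()])()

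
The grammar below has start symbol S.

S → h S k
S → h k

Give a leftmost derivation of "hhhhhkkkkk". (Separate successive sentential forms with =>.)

S=>hSk=>hhSkk=>hhhSkkk=>hhhhSkkkk=>hhhhhkkkkk

S => hSk   [S → h S k]
hSk => hhSkk   [S → h S k]
hhSkk => hhhSkkk   [S → h S k]
hhhSkkk => hhhhSkkkk   [S → h S k]
hhhhSkkkk => hhhhhkkkkk   [S → h k]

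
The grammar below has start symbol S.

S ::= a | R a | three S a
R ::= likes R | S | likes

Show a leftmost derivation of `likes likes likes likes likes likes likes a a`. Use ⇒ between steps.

S ⇒ R a ⇒ likes R a ⇒ likes S a ⇒ likes R a a ⇒ likes likes R a a ⇒ likes likes likes R a a ⇒ likes likes likes likes R a a ⇒ likes likes likes likes likes R a a ⇒ likes likes likes likes likes likes R a a ⇒ likes likes likes likes likes likes likes a a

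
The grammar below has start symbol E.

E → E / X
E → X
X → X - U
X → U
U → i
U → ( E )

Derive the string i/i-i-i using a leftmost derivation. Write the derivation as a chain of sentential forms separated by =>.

E => E/X => X/X => U/X => i/X => i/X-U => i/X-U-U => i/U-U-U => i/i-U-U => i/i-i-U => i/i-i-i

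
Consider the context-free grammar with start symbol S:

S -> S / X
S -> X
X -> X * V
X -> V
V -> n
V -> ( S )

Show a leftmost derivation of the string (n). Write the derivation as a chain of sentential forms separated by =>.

S => X => V => (S) => (X) => (V) => (n)

S => X   [S -> X]
X => V   [X -> V]
V => (S)   [V -> ( S )]
(S) => (X)   [S -> X]
(X) => (V)   [X -> V]
(V) => (n)   [V -> n]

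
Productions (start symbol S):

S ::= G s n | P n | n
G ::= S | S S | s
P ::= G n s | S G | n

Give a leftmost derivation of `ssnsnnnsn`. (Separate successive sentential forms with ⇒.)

S⇒Pn⇒Gnsn⇒SSnsn⇒PnSnsn⇒SGnSnsn⇒GsnGnSnsn⇒ssnGnSnsn⇒ssnsnSnsn⇒ssnsnnnsn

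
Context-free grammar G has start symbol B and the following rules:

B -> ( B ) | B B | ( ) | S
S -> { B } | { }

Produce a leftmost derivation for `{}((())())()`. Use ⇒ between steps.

B ⇒ BB   [B -> B B]
BB ⇒ SB   [B -> S]
SB ⇒ {}B   [S -> { }]
{}B ⇒ {}BB   [B -> B B]
{}BB ⇒ {}(B)B   [B -> ( B )]
{}(B)B ⇒ {}(BB)B   [B -> B B]
{}(BB)B ⇒ {}((B)B)B   [B -> ( B )]
{}((B)B)B ⇒ {}((())B)B   [B -> ( )]
{}((())B)B ⇒ {}((())())B   [B -> ( )]
{}((())())B ⇒ {}((())())()   [B -> ( )]

B⇒BB⇒SB⇒{}B⇒{}BB⇒{}(B)B⇒{}(BB)B⇒{}((B)B)B⇒{}((())B)B⇒{}((())())B⇒{}((())())()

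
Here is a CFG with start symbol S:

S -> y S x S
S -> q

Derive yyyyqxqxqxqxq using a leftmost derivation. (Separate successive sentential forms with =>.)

S=>ySxS=>yySxSxS=>yyySxSxSxS=>yyyySxSxSxSxS=>yyyyqxSxSxSxS=>yyyyqxqxSxSxS=>yyyyqxqxqxSxS=>yyyyqxqxqxqxS=>yyyyqxqxqxqxq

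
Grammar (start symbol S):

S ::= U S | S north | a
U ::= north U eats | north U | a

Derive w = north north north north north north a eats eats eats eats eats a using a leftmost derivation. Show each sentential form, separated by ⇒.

S ⇒ U S ⇒ north U eats S ⇒ north north U eats S ⇒ north north north U eats eats S ⇒ north north north north U eats eats eats S ⇒ north north north north north U eats eats eats eats S ⇒ north north north north north north U eats eats eats eats eats S ⇒ north north north north north north a eats eats eats eats eats S ⇒ north north north north north north a eats eats eats eats eats a

S ⇒ U S   [S ::= U S]
U S ⇒ north U eats S   [U ::= north U eats]
north U eats S ⇒ north north U eats S   [U ::= north U]
north north U eats S ⇒ north north north U eats eats S   [U ::= north U eats]
north north north U eats eats S ⇒ north north north north U eats eats eats S   [U ::= north U eats]
north north north north U eats eats eats S ⇒ north north north north north U eats eats eats eats S   [U ::= north U eats]
north north north north north U eats eats eats eats S ⇒ north north north north north north U eats eats eats eats eats S   [U ::= north U eats]
north north north north north north U eats eats eats eats eats S ⇒ north north north north north north a eats eats eats eats eats S   [U ::= a]
north north north north north north a eats eats eats eats eats S ⇒ north north north north north north a eats eats eats eats eats a   [S ::= a]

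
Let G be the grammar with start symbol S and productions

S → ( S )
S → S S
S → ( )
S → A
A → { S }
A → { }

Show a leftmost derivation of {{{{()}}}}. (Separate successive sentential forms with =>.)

S => A   [S → A]
A => {S}   [A → { S }]
{S} => {A}   [S → A]
{A} => {{S}}   [A → { S }]
{{S}} => {{A}}   [S → A]
{{A}} => {{{S}}}   [A → { S }]
{{{S}}} => {{{A}}}   [S → A]
{{{A}}} => {{{{S}}}}   [A → { S }]
{{{{S}}}} => {{{{()}}}}   [S → ( )]

S=>A=>{S}=>{A}=>{{S}}=>{{A}}=>{{{S}}}=>{{{A}}}=>{{{{S}}}}=>{{{{()}}}}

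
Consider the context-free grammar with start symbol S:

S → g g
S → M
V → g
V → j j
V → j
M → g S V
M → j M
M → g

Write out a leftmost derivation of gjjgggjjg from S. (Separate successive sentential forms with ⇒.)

S⇒M⇒gSV⇒gMV⇒gjMV⇒gjjMV⇒gjjgSVV⇒gjjgggVV⇒gjjgggjjV⇒gjjgggjjg

S ⇒ M   [S → M]
M ⇒ gSV   [M → g S V]
gSV ⇒ gMV   [S → M]
gMV ⇒ gjMV   [M → j M]
gjMV ⇒ gjjMV   [M → j M]
gjjMV ⇒ gjjgSVV   [M → g S V]
gjjgSVV ⇒ gjjgggVV   [S → g g]
gjjgggVV ⇒ gjjgggjjV   [V → j j]
gjjgggjjV ⇒ gjjgggjjg   [V → g]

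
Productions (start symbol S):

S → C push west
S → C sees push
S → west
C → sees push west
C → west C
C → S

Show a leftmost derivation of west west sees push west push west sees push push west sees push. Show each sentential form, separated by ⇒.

S ⇒ C sees push   [S → C sees push]
C sees push ⇒ S sees push   [C → S]
S sees push ⇒ C push west sees push   [S → C push west]
C push west sees push ⇒ west C push west sees push   [C → west C]
west C push west sees push ⇒ west S push west sees push   [C → S]
west S push west sees push ⇒ west C sees push push west sees push   [S → C sees push]
west C sees push push west sees push ⇒ west S sees push push west sees push   [C → S]
west S sees push push west sees push ⇒ west C push west sees push push west sees push   [S → C push west]
west C push west sees push push west sees push ⇒ west west C push west sees push push west sees push   [C → west C]
west west C push west sees push push west sees push ⇒ west west sees push west push west sees push push west sees push   [C → sees push west]

S ⇒ C sees push ⇒ S sees push ⇒ C push west sees push ⇒ west C push west sees push ⇒ west S push west sees push ⇒ west C sees push push west sees push ⇒ west S sees push push west sees push ⇒ west C push west sees push push west sees push ⇒ west west C push west sees push push west sees push ⇒ west west sees push west push west sees push push west sees push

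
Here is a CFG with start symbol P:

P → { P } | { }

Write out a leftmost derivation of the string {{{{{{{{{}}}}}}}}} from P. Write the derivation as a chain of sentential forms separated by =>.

P => {P} => {{P}} => {{{P}}} => {{{{P}}}} => {{{{{P}}}}} => {{{{{{P}}}}}} => {{{{{{{P}}}}}}} => {{{{{{{{P}}}}}}}} => {{{{{{{{{}}}}}}}}}

P => {P}   [P → { P }]
{P} => {{P}}   [P → { P }]
{{P}} => {{{P}}}   [P → { P }]
{{{P}}} => {{{{P}}}}   [P → { P }]
{{{{P}}}} => {{{{{P}}}}}   [P → { P }]
{{{{{P}}}}} => {{{{{{P}}}}}}   [P → { P }]
{{{{{{P}}}}}} => {{{{{{{P}}}}}}}   [P → { P }]
{{{{{{{P}}}}}}} => {{{{{{{{P}}}}}}}}   [P → { P }]
{{{{{{{{P}}}}}}}} => {{{{{{{{{}}}}}}}}}   [P → { }]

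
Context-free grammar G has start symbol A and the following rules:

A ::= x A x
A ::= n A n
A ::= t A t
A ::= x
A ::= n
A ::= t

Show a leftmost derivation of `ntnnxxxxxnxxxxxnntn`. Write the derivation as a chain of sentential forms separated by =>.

A => nAn => ntAtn => ntnAntn => ntnnAnntn => ntnnxAxnntn => ntnnxxAxxnntn => ntnnxxxAxxxnntn => ntnnxxxxAxxxxnntn => ntnnxxxxxAxxxxxnntn => ntnnxxxxxnxxxxxnntn

A => nAn   [A ::= n A n]
nAn => ntAtn   [A ::= t A t]
ntAtn => ntnAntn   [A ::= n A n]
ntnAntn => ntnnAnntn   [A ::= n A n]
ntnnAnntn => ntnnxAxnntn   [A ::= x A x]
ntnnxAxnntn => ntnnxxAxxnntn   [A ::= x A x]
ntnnxxAxxnntn => ntnnxxxAxxxnntn   [A ::= x A x]
ntnnxxxAxxxnntn => ntnnxxxxAxxxxnntn   [A ::= x A x]
ntnnxxxxAxxxxnntn => ntnnxxxxxAxxxxxnntn   [A ::= x A x]
ntnnxxxxxAxxxxxnntn => ntnnxxxxxnxxxxxnntn   [A ::= n]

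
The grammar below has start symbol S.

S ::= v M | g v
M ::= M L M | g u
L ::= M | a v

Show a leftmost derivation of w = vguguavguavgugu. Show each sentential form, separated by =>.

S => vM   [S ::= v M]
vM => vMLM   [M ::= M L M]
vMLM => vguLM   [M ::= g u]
vguLM => vguMM   [L ::= M]
vguMM => vguMLMM   [M ::= M L M]
vguMLMM => vguMLMLMM   [M ::= M L M]
vguMLMLMM => vguguLMLMM   [M ::= g u]
vguguLMLMM => vguguavMLMM   [L ::= a v]
vguguavMLMM => vguguavguLMM   [M ::= g u]
vguguavguLMM => vguguavguavMM   [L ::= a v]
vguguavguavMM => vguguavguavguM   [M ::= g u]
vguguavguavguM => vguguavguavgugu   [M ::= g u]

S=>vM=>vMLM=>vguLM=>vguMM=>vguMLMM=>vguMLMLMM=>vguguLMLMM=>vguguavMLMM=>vguguavguLMM=>vguguavguavMM=>vguguavguavguM=>vguguavguavgugu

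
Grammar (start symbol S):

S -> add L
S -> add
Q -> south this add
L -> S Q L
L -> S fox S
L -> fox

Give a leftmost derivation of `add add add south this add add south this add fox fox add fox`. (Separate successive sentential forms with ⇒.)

S ⇒ add L ⇒ add S fox S ⇒ add add L fox S ⇒ add add S Q L fox S ⇒ add add add Q L fox S ⇒ add add add south this add L fox S ⇒ add add add south this add S Q L fox S ⇒ add add add south this add add Q L fox S ⇒ add add add south this add add south this add L fox S ⇒ add add add south this add add south this add fox fox S ⇒ add add add south this add add south this add fox fox add L ⇒ add add add south this add add south this add fox fox add fox

S ⇒ add L   [S -> add L]
add L ⇒ add S fox S   [L -> S fox S]
add S fox S ⇒ add add L fox S   [S -> add L]
add add L fox S ⇒ add add S Q L fox S   [L -> S Q L]
add add S Q L fox S ⇒ add add add Q L fox S   [S -> add]
add add add Q L fox S ⇒ add add add south this add L fox S   [Q -> south this add]
add add add south this add L fox S ⇒ add add add south this add S Q L fox S   [L -> S Q L]
add add add south this add S Q L fox S ⇒ add add add south this add add Q L fox S   [S -> add]
add add add south this add add Q L fox S ⇒ add add add south this add add south this add L fox S   [Q -> south this add]
add add add south this add add south this add L fox S ⇒ add add add south this add add south this add fox fox S   [L -> fox]
add add add south this add add south this add fox fox S ⇒ add add add south this add add south this add fox fox add L   [S -> add L]
add add add south this add add south this add fox fox add L ⇒ add add add south this add add south this add fox fox add fox   [L -> fox]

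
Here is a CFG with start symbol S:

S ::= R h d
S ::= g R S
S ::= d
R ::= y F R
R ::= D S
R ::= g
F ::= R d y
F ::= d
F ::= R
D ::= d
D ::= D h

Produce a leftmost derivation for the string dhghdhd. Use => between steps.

S => Rhd => DShd => DhShd => dhShd => dhRhdhd => dhghdhd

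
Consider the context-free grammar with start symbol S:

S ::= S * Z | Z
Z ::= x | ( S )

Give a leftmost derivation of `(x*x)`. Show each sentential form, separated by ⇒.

S⇒Z⇒(S)⇒(S*Z)⇒(Z*Z)⇒(x*Z)⇒(x*x)

S ⇒ Z   [S ::= Z]
Z ⇒ (S)   [Z ::= ( S )]
(S) ⇒ (S*Z)   [S ::= S * Z]
(S*Z) ⇒ (Z*Z)   [S ::= Z]
(Z*Z) ⇒ (x*Z)   [Z ::= x]
(x*Z) ⇒ (x*x)   [Z ::= x]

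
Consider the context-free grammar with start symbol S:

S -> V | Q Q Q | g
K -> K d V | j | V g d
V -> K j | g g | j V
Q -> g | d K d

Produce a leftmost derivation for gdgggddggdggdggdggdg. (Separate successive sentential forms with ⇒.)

S ⇒ QQQ ⇒ gQQ ⇒ gdKdQ ⇒ gdKdVdQ ⇒ gdKdVdVdQ ⇒ gdKdVdVdVdQ ⇒ gdKdVdVdVdVdQ ⇒ gdVgddVdVdVdVdQ ⇒ gdgggddVdVdVdVdQ ⇒ gdgggddggdVdVdVdQ ⇒ gdgggddggdggdVdVdQ ⇒ gdgggddggdggdggdVdQ ⇒ gdgggddggdggdggdggdQ ⇒ gdgggddggdggdggdggdg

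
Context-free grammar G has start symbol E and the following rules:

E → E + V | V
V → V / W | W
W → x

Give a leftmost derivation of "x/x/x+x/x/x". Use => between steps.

E => E+V   [E → E + V]
E+V => V+V   [E → V]
V+V => V/W+V   [V → V / W]
V/W+V => V/W/W+V   [V → V / W]
V/W/W+V => W/W/W+V   [V → W]
W/W/W+V => x/W/W+V   [W → x]
x/W/W+V => x/x/W+V   [W → x]
x/x/W+V => x/x/x+V   [W → x]
x/x/x+V => x/x/x+V/W   [V → V / W]
x/x/x+V/W => x/x/x+V/W/W   [V → V / W]
x/x/x+V/W/W => x/x/x+W/W/W   [V → W]
x/x/x+W/W/W => x/x/x+x/W/W   [W → x]
x/x/x+x/W/W => x/x/x+x/x/W   [W → x]
x/x/x+x/x/W => x/x/x+x/x/x   [W → x]

E=>E+V=>V+V=>V/W+V=>V/W/W+V=>W/W/W+V=>x/W/W+V=>x/x/W+V=>x/x/x+V=>x/x/x+V/W=>x/x/x+V/W/W=>x/x/x+W/W/W=>x/x/x+x/W/W=>x/x/x+x/x/W=>x/x/x+x/x/x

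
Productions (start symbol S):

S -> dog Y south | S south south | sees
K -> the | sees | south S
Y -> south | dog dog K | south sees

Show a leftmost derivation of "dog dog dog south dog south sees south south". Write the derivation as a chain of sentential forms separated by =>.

S => dog Y south   [S -> dog Y south]
dog Y south => dog dog dog K south   [Y -> dog dog K]
dog dog dog K south => dog dog dog south S south   [K -> south S]
dog dog dog south S south => dog dog dog south dog Y south south   [S -> dog Y south]
dog dog dog south dog Y south south => dog dog dog south dog south sees south south   [Y -> south sees]

S => dog Y south => dog dog dog K south => dog dog dog south S south => dog dog dog south dog Y south south => dog dog dog south dog south sees south south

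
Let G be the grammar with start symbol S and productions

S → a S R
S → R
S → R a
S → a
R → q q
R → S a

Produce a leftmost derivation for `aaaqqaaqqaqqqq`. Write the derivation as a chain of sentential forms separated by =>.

S => aSR   [S → a S R]
aSR => aaSRR   [S → a S R]
aaSRR => aaRRR   [S → R]
aaRRR => aaSaRR   [R → S a]
aaSaRR => aaaSRaRR   [S → a S R]
aaaSRaRR => aaaRRaRR   [S → R]
aaaRRaRR => aaaSaRaRR   [R → S a]
aaaSaRaRR => aaaRaRaRR   [S → R]
aaaRaRaRR => aaaSaaRaRR   [R → S a]
aaaSaaRaRR => aaaRaaRaRR   [S → R]
aaaRaaRaRR => aaaqqaaRaRR   [R → q q]
aaaqqaaRaRR => aaaqqaaqqaRR   [R → q q]
aaaqqaaqqaRR => aaaqqaaqqaqqR   [R → q q]
aaaqqaaqqaqqR => aaaqqaaqqaqqqq   [R → q q]

S=>aSR=>aaSRR=>aaRRR=>aaSaRR=>aaaSRaRR=>aaaRRaRR=>aaaSaRaRR=>aaaRaRaRR=>aaaSaaRaRR=>aaaRaaRaRR=>aaaqqaaRaRR=>aaaqqaaqqaRR=>aaaqqaaqqaqqR=>aaaqqaaqqaqqqq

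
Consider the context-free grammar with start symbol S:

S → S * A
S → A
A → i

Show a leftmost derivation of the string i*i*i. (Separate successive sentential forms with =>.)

S=>S*A=>S*A*A=>A*A*A=>i*A*A=>i*i*A=>i*i*i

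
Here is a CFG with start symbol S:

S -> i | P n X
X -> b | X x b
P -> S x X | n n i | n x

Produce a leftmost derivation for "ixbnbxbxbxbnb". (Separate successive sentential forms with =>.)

S => PnX   [S -> P n X]
PnX => SxXnX   [P -> S x X]
SxXnX => PnXxXnX   [S -> P n X]
PnXxXnX => SxXnXxXnX   [P -> S x X]
SxXnXxXnX => ixXnXxXnX   [S -> i]
ixXnXxXnX => ixbnXxXnX   [X -> b]
ixbnXxXnX => ixbnXxbxXnX   [X -> X x b]
ixbnXxbxXnX => ixbnbxbxXnX   [X -> b]
ixbnbxbxXnX => ixbnbxbxXxbnX   [X -> X x b]
ixbnbxbxXxbnX => ixbnbxbxbxbnX   [X -> b]
ixbnbxbxbxbnX => ixbnbxbxbxbnb   [X -> b]

S => PnX => SxXnX => PnXxXnX => SxXnXxXnX => ixXnXxXnX => ixbnXxXnX => ixbnXxbxXnX => ixbnbxbxXnX => ixbnbxbxXxbnX => ixbnbxbxbxbnX => ixbnbxbxbxbnb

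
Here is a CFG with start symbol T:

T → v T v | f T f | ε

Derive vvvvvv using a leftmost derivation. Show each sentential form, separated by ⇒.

T ⇒ vTv ⇒ vvTvv ⇒ vvvTvvv ⇒ vvvvvv

T ⇒ vTv   [T → v T v]
vTv ⇒ vvTvv   [T → v T v]
vvTvv ⇒ vvvTvvv   [T → v T v]
vvvTvvv ⇒ vvvvvv   [T → ε]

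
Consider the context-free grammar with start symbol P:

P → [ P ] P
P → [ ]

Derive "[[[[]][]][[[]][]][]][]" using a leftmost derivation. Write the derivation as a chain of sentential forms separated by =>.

P => [P]P   [P → [ P ] P]
[P]P => [[P]P]P   [P → [ P ] P]
[[P]P]P => [[[P]P]P]P   [P → [ P ] P]
[[[P]P]P]P => [[[[]]P]P]P   [P → [ ]]
[[[[]]P]P]P => [[[[]][]]P]P   [P → [ ]]
[[[[]][]]P]P => [[[[]][]][P]P]P   [P → [ P ] P]
[[[[]][]][P]P]P => [[[[]][]][[P]P]P]P   [P → [ P ] P]
[[[[]][]][[P]P]P]P => [[[[]][]][[[]]P]P]P   [P → [ ]]
[[[[]][]][[[]]P]P]P => [[[[]][]][[[]][]]P]P   [P → [ ]]
[[[[]][]][[[]][]]P]P => [[[[]][]][[[]][]][]]P   [P → [ ]]
[[[[]][]][[[]][]][]]P => [[[[]][]][[[]][]][]][]   [P → [ ]]

P => [P]P => [[P]P]P => [[[P]P]P]P => [[[[]]P]P]P => [[[[]][]]P]P => [[[[]][]][P]P]P => [[[[]][]][[P]P]P]P => [[[[]][]][[[]]P]P]P => [[[[]][]][[[]][]]P]P => [[[[]][]][[[]][]][]]P => [[[[]][]][[[]][]][]][]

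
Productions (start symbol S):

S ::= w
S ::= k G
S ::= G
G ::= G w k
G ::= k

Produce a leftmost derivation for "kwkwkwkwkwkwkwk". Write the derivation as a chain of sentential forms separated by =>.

S => G => Gwk => Gwkwk => Gwkwkwk => Gwkwkwkwk => Gwkwkwkwkwk => Gwkwkwkwkwkwk => Gwkwkwkwkwkwkwk => kwkwkwkwkwkwkwk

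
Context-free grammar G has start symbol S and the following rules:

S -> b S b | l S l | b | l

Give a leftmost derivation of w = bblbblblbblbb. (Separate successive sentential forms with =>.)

S=>bSb=>bbSbb=>bblSlbb=>bblbSblbb=>bblbbSbblbb=>bblbblSlbblbb=>bblbblblbblbb

S => bSb   [S -> b S b]
bSb => bbSbb   [S -> b S b]
bbSbb => bblSlbb   [S -> l S l]
bblSlbb => bblbSblbb   [S -> b S b]
bblbSblbb => bblbbSbblbb   [S -> b S b]
bblbbSbblbb => bblbblSlbblbb   [S -> l S l]
bblbblSlbblbb => bblbblblbblbb   [S -> b]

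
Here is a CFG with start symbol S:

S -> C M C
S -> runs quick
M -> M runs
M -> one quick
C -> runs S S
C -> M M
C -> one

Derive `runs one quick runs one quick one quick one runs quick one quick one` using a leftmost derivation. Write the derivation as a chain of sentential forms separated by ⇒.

S ⇒ C M C ⇒ runs S S M C ⇒ runs C M C S M C ⇒ runs M M M C S M C ⇒ runs M runs M M C S M C ⇒ runs one quick runs M M C S M C ⇒ runs one quick runs one quick M C S M C ⇒ runs one quick runs one quick one quick C S M C ⇒ runs one quick runs one quick one quick one S M C ⇒ runs one quick runs one quick one quick one runs quick M C ⇒ runs one quick runs one quick one quick one runs quick one quick C ⇒ runs one quick runs one quick one quick one runs quick one quick one

S ⇒ C M C   [S -> C M C]
C M C ⇒ runs S S M C   [C -> runs S S]
runs S S M C ⇒ runs C M C S M C   [S -> C M C]
runs C M C S M C ⇒ runs M M M C S M C   [C -> M M]
runs M M M C S M C ⇒ runs M runs M M C S M C   [M -> M runs]
runs M runs M M C S M C ⇒ runs one quick runs M M C S M C   [M -> one quick]
runs one quick runs M M C S M C ⇒ runs one quick runs one quick M C S M C   [M -> one quick]
runs one quick runs one quick M C S M C ⇒ runs one quick runs one quick one quick C S M C   [M -> one quick]
runs one quick runs one quick one quick C S M C ⇒ runs one quick runs one quick one quick one S M C   [C -> one]
runs one quick runs one quick one quick one S M C ⇒ runs one quick runs one quick one quick one runs quick M C   [S -> runs quick]
runs one quick runs one quick one quick one runs quick M C ⇒ runs one quick runs one quick one quick one runs quick one quick C   [M -> one quick]
runs one quick runs one quick one quick one runs quick one quick C ⇒ runs one quick runs one quick one quick one runs quick one quick one   [C -> one]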